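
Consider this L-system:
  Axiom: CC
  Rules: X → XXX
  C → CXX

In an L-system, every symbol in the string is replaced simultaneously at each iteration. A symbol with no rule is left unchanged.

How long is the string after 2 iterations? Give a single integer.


Step 0: length = 2
Step 1: length = 6
Step 2: length = 18

Answer: 18


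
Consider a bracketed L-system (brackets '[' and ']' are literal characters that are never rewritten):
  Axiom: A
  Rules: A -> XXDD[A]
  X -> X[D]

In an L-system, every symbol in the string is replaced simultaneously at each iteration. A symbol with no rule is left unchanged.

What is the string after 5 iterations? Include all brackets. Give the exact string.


Answer: X[D][D][D][D]X[D][D][D][D]DD[X[D][D][D]X[D][D][D]DD[X[D][D]X[D][D]DD[X[D]X[D]DD[XXDD[A]]]]]

Derivation:
Step 0: A
Step 1: XXDD[A]
Step 2: X[D]X[D]DD[XXDD[A]]
Step 3: X[D][D]X[D][D]DD[X[D]X[D]DD[XXDD[A]]]
Step 4: X[D][D][D]X[D][D][D]DD[X[D][D]X[D][D]DD[X[D]X[D]DD[XXDD[A]]]]
Step 5: X[D][D][D][D]X[D][D][D][D]DD[X[D][D][D]X[D][D][D]DD[X[D][D]X[D][D]DD[X[D]X[D]DD[XXDD[A]]]]]


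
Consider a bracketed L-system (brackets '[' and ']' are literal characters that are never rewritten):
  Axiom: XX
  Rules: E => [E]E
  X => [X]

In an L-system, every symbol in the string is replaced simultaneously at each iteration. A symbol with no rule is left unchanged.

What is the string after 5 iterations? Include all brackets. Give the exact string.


Step 0: XX
Step 1: [X][X]
Step 2: [[X]][[X]]
Step 3: [[[X]]][[[X]]]
Step 4: [[[[X]]]][[[[X]]]]
Step 5: [[[[[X]]]]][[[[[X]]]]]

Answer: [[[[[X]]]]][[[[[X]]]]]


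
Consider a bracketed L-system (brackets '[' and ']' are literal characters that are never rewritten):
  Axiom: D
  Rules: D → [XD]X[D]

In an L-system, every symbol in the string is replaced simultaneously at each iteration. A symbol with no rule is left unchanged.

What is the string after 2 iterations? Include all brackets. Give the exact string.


Step 0: D
Step 1: [XD]X[D]
Step 2: [X[XD]X[D]]X[[XD]X[D]]

Answer: [X[XD]X[D]]X[[XD]X[D]]


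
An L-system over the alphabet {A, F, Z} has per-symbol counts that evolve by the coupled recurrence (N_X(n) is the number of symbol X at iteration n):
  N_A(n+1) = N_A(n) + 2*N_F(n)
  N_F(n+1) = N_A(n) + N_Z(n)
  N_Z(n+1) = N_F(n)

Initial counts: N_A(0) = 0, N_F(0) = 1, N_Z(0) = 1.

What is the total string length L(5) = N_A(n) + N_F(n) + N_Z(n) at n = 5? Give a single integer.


Step 0: N_A=0, N_F=1, N_Z=1, L=2
Step 1: N_A=2, N_F=1, N_Z=1, L=4
Step 2: N_A=4, N_F=3, N_Z=1, L=8
Step 3: N_A=10, N_F=5, N_Z=3, L=18
Step 4: N_A=20, N_F=13, N_Z=5, L=38
Step 5: N_A=46, N_F=25, N_Z=13, L=84

Answer: 84


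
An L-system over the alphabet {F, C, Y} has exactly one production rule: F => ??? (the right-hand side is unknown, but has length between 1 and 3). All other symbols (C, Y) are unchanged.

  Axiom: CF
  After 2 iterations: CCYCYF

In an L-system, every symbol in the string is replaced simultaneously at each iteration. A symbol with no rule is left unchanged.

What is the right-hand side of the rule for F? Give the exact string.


Answer: CYF

Derivation:
Trying F => CYF:
  Step 0: CF
  Step 1: CCYF
  Step 2: CCYCYF
Matches the given result.


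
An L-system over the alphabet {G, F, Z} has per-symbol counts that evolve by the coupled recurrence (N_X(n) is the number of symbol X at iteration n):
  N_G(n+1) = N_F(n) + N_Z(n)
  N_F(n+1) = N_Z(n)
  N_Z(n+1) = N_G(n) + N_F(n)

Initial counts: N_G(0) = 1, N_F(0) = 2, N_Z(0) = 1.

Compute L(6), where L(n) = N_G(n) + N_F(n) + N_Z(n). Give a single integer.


Answer: 76

Derivation:
Step 0: N_G=1, N_F=2, N_Z=1, L=4
Step 1: N_G=3, N_F=1, N_Z=3, L=7
Step 2: N_G=4, N_F=3, N_Z=4, L=11
Step 3: N_G=7, N_F=4, N_Z=7, L=18
Step 4: N_G=11, N_F=7, N_Z=11, L=29
Step 5: N_G=18, N_F=11, N_Z=18, L=47
Step 6: N_G=29, N_F=18, N_Z=29, L=76


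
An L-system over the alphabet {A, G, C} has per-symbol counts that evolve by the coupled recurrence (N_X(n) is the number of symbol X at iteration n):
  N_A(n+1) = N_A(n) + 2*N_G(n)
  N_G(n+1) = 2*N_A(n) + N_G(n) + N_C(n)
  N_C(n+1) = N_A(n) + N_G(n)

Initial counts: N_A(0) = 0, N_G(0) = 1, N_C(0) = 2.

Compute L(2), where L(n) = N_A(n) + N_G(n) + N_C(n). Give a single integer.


Answer: 21

Derivation:
Step 0: N_A=0, N_G=1, N_C=2, L=3
Step 1: N_A=2, N_G=3, N_C=1, L=6
Step 2: N_A=8, N_G=8, N_C=5, L=21


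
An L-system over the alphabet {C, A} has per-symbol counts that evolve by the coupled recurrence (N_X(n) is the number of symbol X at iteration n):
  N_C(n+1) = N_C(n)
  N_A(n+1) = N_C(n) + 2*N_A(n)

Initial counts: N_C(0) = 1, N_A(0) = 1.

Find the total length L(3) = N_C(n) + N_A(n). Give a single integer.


Step 0: N_C=1, N_A=1, L=2
Step 1: N_C=1, N_A=3, L=4
Step 2: N_C=1, N_A=7, L=8
Step 3: N_C=1, N_A=15, L=16

Answer: 16


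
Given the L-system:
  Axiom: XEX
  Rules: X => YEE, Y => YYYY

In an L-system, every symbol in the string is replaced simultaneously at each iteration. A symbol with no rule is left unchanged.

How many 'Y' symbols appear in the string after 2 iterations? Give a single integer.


Answer: 8

Derivation:
Step 0: XEX  (0 'Y')
Step 1: YEEEYEE  (2 'Y')
Step 2: YYYYEEEYYYYEE  (8 'Y')


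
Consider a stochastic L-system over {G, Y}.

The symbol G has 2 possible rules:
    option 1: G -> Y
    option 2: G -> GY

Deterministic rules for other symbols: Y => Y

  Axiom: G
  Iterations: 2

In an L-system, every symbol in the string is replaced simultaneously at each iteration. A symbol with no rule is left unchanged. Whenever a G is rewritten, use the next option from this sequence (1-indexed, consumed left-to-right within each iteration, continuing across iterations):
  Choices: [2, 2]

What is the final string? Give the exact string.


Answer: GYY

Derivation:
Step 0: G
Step 1: GY  (used choices [2])
Step 2: GYY  (used choices [2])


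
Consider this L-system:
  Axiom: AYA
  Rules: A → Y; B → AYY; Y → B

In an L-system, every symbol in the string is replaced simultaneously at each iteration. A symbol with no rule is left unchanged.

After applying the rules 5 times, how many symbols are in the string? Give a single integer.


Answer: 23

Derivation:
Step 0: length = 3
Step 1: length = 3
Step 2: length = 5
Step 3: length = 9
Step 4: length = 13
Step 5: length = 23


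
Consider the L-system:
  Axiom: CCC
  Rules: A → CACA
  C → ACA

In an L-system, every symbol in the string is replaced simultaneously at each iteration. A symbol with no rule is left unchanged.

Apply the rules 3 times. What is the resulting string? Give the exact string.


Answer: ACACACAACACACACACAACACACAACACACAACACACAACACACAACACACACACAACACACAACACACAACACACAACACACAACACACACACAACACACAACACACAACACACA

Derivation:
Step 0: CCC
Step 1: ACAACAACA
Step 2: CACAACACACACACAACACACACACAACACACA
Step 3: ACACACAACACACACACAACACACAACACACAACACACAACACACAACACACACACAACACACAACACACAACACACAACACACAACACACACACAACACACAACACACAACACACA


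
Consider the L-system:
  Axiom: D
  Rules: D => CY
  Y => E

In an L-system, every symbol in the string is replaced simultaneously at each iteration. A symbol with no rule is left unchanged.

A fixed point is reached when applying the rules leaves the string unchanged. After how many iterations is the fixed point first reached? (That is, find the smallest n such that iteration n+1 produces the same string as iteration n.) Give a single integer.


Answer: 2

Derivation:
Step 0: D
Step 1: CY
Step 2: CE
Step 3: CE  (unchanged — fixed point at step 2)


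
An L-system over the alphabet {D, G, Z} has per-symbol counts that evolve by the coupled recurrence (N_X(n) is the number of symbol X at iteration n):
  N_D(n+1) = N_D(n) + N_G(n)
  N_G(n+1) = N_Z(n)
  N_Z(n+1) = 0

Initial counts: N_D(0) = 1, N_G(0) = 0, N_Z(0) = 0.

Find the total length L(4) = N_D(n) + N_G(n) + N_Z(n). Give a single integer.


Step 0: N_D=1, N_G=0, N_Z=0, L=1
Step 1: N_D=1, N_G=0, N_Z=0, L=1
Step 2: N_D=1, N_G=0, N_Z=0, L=1
Step 3: N_D=1, N_G=0, N_Z=0, L=1
Step 4: N_D=1, N_G=0, N_Z=0, L=1

Answer: 1


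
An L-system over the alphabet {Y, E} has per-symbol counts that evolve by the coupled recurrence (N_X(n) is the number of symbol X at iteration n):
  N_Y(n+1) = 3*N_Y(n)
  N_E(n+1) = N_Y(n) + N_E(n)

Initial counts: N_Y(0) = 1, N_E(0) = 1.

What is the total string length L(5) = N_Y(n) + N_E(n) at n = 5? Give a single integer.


Answer: 365

Derivation:
Step 0: N_Y=1, N_E=1, L=2
Step 1: N_Y=3, N_E=2, L=5
Step 2: N_Y=9, N_E=5, L=14
Step 3: N_Y=27, N_E=14, L=41
Step 4: N_Y=81, N_E=41, L=122
Step 5: N_Y=243, N_E=122, L=365


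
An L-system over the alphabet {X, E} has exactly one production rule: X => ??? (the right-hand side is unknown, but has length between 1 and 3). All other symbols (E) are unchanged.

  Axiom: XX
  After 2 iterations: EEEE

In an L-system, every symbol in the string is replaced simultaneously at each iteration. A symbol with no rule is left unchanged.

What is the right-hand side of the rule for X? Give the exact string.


Answer: EE

Derivation:
Trying X => EE:
  Step 0: XX
  Step 1: EEEE
  Step 2: EEEE
Matches the given result.


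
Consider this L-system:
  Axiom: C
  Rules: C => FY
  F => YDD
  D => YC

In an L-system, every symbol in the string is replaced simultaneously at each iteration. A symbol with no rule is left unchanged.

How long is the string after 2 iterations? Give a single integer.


Answer: 4

Derivation:
Step 0: length = 1
Step 1: length = 2
Step 2: length = 4


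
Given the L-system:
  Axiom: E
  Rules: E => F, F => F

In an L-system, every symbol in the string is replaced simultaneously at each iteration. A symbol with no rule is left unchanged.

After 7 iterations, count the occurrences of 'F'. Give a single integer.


Step 0: E  (0 'F')
Step 1: F  (1 'F')
Step 2: F  (1 'F')
Step 3: F  (1 'F')
Step 4: F  (1 'F')
Step 5: F  (1 'F')
Step 6: F  (1 'F')
Step 7: F  (1 'F')

Answer: 1


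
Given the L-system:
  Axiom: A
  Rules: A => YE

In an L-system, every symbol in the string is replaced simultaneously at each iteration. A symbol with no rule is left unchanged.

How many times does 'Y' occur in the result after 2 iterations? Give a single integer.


Step 0: A  (0 'Y')
Step 1: YE  (1 'Y')
Step 2: YE  (1 'Y')

Answer: 1


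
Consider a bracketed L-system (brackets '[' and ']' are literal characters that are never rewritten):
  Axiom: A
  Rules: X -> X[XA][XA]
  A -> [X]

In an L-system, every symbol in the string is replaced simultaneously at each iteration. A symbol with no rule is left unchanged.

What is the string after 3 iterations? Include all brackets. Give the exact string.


Answer: [X[XA][XA][X[XA][XA][X]][X[XA][XA][X]]]

Derivation:
Step 0: A
Step 1: [X]
Step 2: [X[XA][XA]]
Step 3: [X[XA][XA][X[XA][XA][X]][X[XA][XA][X]]]


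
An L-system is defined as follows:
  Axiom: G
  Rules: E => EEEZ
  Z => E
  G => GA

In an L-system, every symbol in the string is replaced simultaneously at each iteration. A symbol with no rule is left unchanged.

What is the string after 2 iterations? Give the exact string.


Step 0: G
Step 1: GA
Step 2: GAA

Answer: GAA


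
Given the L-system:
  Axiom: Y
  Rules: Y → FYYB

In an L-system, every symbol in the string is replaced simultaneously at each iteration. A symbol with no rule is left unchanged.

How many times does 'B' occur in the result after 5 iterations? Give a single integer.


Answer: 31

Derivation:
Step 0: Y  (0 'B')
Step 1: FYYB  (1 'B')
Step 2: FFYYBFYYBB  (3 'B')
Step 3: FFFYYBFYYBBFFYYBFYYBBB  (7 'B')
Step 4: FFFFYYBFYYBBFFYYBFYYBBBFFFYYBFYYBBFFYYBFYYBBBB  (15 'B')
Step 5: FFFFFYYBFYYBBFFYYBFYYBBBFFFYYBFYYBBFFYYBFYYBBBBFFFFYYBFYYBBFFYYBFYYBBBFFFYYBFYYBBFFYYBFYYBBBBB  (31 'B')


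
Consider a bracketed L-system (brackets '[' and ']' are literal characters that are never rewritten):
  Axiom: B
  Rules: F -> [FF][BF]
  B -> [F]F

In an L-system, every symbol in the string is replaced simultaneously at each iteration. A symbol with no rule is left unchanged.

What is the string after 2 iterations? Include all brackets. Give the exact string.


Step 0: B
Step 1: [F]F
Step 2: [[FF][BF]][FF][BF]

Answer: [[FF][BF]][FF][BF]


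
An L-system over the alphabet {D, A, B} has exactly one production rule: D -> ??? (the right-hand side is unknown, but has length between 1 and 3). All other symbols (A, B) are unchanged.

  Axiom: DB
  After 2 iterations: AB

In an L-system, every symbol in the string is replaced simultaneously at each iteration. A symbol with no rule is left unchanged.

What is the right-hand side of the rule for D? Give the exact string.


Trying D -> A:
  Step 0: DB
  Step 1: AB
  Step 2: AB
Matches the given result.

Answer: A


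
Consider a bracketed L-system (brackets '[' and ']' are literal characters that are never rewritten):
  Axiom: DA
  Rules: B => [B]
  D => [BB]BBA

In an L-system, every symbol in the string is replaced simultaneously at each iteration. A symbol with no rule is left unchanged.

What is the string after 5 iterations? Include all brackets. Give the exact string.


Step 0: DA
Step 1: [BB]BBAA
Step 2: [[B][B]][B][B]AA
Step 3: [[[B]][[B]]][[B]][[B]]AA
Step 4: [[[[B]]][[[B]]]][[[B]]][[[B]]]AA
Step 5: [[[[[B]]]][[[[B]]]]][[[[B]]]][[[[B]]]]AA

Answer: [[[[[B]]]][[[[B]]]]][[[[B]]]][[[[B]]]]AA


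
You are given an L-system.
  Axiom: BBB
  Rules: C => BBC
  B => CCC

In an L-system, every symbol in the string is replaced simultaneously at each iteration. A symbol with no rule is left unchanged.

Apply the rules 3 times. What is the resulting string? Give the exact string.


Answer: CCCCCCBBCCCCCCCBBCCCCCCCBBCCCCCCCBBCCCCCCCBBCCCCCCCBBCCCCCCCBBCCCCCCCBBCCCCCCCBBC

Derivation:
Step 0: BBB
Step 1: CCCCCCCCC
Step 2: BBCBBCBBCBBCBBCBBCBBCBBCBBC
Step 3: CCCCCCBBCCCCCCCBBCCCCCCCBBCCCCCCCBBCCCCCCCBBCCCCCCCBBCCCCCCCBBCCCCCCCBBCCCCCCCBBC


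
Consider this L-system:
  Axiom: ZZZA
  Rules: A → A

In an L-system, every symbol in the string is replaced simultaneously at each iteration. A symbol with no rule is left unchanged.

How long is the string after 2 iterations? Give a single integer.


Step 0: length = 4
Step 1: length = 4
Step 2: length = 4

Answer: 4


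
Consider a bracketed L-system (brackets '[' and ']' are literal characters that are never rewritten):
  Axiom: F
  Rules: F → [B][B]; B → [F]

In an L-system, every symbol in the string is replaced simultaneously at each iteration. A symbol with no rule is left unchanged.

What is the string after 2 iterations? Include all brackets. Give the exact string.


Answer: [[F]][[F]]

Derivation:
Step 0: F
Step 1: [B][B]
Step 2: [[F]][[F]]


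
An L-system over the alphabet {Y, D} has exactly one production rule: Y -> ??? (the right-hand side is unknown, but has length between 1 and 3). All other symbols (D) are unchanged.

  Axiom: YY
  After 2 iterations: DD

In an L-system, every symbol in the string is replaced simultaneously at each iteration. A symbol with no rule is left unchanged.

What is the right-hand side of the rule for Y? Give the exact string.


Answer: D

Derivation:
Trying Y -> D:
  Step 0: YY
  Step 1: DD
  Step 2: DD
Matches the given result.


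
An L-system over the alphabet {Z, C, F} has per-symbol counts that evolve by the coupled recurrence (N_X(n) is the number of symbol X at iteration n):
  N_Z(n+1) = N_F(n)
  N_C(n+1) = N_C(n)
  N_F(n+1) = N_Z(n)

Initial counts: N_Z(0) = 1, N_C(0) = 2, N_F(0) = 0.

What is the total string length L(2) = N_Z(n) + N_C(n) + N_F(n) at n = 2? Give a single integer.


Answer: 3

Derivation:
Step 0: N_Z=1, N_C=2, N_F=0, L=3
Step 1: N_Z=0, N_C=2, N_F=1, L=3
Step 2: N_Z=1, N_C=2, N_F=0, L=3


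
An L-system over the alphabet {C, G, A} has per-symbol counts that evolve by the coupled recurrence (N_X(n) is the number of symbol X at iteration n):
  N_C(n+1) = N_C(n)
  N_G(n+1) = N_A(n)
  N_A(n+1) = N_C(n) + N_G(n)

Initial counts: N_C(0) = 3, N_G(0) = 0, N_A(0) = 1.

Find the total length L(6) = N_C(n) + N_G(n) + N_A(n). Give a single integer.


Answer: 22

Derivation:
Step 0: N_C=3, N_G=0, N_A=1, L=4
Step 1: N_C=3, N_G=1, N_A=3, L=7
Step 2: N_C=3, N_G=3, N_A=4, L=10
Step 3: N_C=3, N_G=4, N_A=6, L=13
Step 4: N_C=3, N_G=6, N_A=7, L=16
Step 5: N_C=3, N_G=7, N_A=9, L=19
Step 6: N_C=3, N_G=9, N_A=10, L=22


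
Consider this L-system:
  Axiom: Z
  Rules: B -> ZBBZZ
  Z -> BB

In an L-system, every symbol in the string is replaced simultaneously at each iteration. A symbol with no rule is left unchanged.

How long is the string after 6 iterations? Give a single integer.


Step 0: length = 1
Step 1: length = 2
Step 2: length = 10
Step 3: length = 32
Step 4: length = 124
Step 5: length = 440
Step 6: length = 1624

Answer: 1624


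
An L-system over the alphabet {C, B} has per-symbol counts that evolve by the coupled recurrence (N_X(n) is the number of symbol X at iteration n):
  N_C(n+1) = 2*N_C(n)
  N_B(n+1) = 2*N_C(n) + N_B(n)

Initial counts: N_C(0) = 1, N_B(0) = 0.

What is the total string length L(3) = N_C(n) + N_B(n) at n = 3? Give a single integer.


Answer: 22

Derivation:
Step 0: N_C=1, N_B=0, L=1
Step 1: N_C=2, N_B=2, L=4
Step 2: N_C=4, N_B=6, L=10
Step 3: N_C=8, N_B=14, L=22


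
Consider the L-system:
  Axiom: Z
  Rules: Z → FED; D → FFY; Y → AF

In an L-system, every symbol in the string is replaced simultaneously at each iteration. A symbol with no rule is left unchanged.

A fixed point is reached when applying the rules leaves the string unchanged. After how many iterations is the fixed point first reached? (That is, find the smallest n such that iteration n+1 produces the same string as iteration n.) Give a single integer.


Answer: 3

Derivation:
Step 0: Z
Step 1: FED
Step 2: FEFFY
Step 3: FEFFAF
Step 4: FEFFAF  (unchanged — fixed point at step 3)


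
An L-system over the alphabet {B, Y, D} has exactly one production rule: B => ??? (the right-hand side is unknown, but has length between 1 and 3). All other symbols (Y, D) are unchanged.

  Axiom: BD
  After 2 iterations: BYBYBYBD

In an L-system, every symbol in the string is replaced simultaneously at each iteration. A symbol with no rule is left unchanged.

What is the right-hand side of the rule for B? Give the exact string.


Answer: BYB

Derivation:
Trying B => BYB:
  Step 0: BD
  Step 1: BYBD
  Step 2: BYBYBYBD
Matches the given result.


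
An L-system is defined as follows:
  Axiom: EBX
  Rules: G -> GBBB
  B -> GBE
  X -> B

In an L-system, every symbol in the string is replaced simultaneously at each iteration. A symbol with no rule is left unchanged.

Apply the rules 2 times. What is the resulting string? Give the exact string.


Step 0: EBX
Step 1: EGBEB
Step 2: EGBBBGBEEGBE

Answer: EGBBBGBEEGBE


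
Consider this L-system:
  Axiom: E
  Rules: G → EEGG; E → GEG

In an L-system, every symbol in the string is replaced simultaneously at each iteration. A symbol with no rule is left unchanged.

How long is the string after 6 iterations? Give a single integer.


Answer: 1763

Derivation:
Step 0: length = 1
Step 1: length = 3
Step 2: length = 11
Step 3: length = 39
Step 4: length = 139
Step 5: length = 495
Step 6: length = 1763


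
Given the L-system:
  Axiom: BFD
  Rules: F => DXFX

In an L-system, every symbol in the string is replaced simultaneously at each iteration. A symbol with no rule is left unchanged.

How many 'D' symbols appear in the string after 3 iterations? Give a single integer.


Step 0: BFD  (1 'D')
Step 1: BDXFXD  (2 'D')
Step 2: BDXDXFXXD  (3 'D')
Step 3: BDXDXDXFXXXD  (4 'D')

Answer: 4


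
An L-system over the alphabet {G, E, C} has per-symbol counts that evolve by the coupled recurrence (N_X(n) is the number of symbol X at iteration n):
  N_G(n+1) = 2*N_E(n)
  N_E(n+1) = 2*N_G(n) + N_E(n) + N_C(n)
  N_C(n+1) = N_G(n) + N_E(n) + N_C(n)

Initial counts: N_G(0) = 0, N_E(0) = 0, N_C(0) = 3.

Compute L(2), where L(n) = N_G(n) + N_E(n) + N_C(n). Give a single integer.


Step 0: N_G=0, N_E=0, N_C=3, L=3
Step 1: N_G=0, N_E=3, N_C=3, L=6
Step 2: N_G=6, N_E=6, N_C=6, L=18

Answer: 18


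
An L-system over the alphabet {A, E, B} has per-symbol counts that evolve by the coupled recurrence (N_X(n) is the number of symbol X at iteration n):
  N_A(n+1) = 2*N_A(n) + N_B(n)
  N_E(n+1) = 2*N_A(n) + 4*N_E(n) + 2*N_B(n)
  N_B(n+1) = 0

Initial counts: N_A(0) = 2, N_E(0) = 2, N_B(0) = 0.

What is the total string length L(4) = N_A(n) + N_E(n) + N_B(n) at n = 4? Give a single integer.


Answer: 1024

Derivation:
Step 0: N_A=2, N_E=2, N_B=0, L=4
Step 1: N_A=4, N_E=12, N_B=0, L=16
Step 2: N_A=8, N_E=56, N_B=0, L=64
Step 3: N_A=16, N_E=240, N_B=0, L=256
Step 4: N_A=32, N_E=992, N_B=0, L=1024


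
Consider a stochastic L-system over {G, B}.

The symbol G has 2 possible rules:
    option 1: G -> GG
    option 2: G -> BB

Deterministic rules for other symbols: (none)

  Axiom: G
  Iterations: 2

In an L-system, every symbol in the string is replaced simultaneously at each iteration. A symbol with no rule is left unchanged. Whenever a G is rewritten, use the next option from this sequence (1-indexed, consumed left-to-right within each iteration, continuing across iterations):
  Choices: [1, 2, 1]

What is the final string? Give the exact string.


Answer: BBGG

Derivation:
Step 0: G
Step 1: GG  (used choices [1])
Step 2: BBGG  (used choices [2, 1])


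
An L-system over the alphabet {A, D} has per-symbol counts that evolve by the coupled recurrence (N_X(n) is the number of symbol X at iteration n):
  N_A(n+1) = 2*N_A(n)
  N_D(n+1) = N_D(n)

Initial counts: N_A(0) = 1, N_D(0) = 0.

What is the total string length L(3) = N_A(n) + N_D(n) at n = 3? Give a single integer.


Step 0: N_A=1, N_D=0, L=1
Step 1: N_A=2, N_D=0, L=2
Step 2: N_A=4, N_D=0, L=4
Step 3: N_A=8, N_D=0, L=8

Answer: 8


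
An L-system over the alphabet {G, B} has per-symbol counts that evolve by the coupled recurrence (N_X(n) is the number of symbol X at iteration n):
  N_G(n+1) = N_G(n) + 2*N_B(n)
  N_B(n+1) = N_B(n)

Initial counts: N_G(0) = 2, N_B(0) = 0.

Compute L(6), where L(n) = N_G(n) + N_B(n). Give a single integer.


Step 0: N_G=2, N_B=0, L=2
Step 1: N_G=2, N_B=0, L=2
Step 2: N_G=2, N_B=0, L=2
Step 3: N_G=2, N_B=0, L=2
Step 4: N_G=2, N_B=0, L=2
Step 5: N_G=2, N_B=0, L=2
Step 6: N_G=2, N_B=0, L=2

Answer: 2


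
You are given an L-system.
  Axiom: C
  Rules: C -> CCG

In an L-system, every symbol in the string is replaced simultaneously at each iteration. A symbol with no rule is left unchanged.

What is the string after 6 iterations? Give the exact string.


Step 0: C
Step 1: CCG
Step 2: CCGCCGG
Step 3: CCGCCGGCCGCCGGG
Step 4: CCGCCGGCCGCCGGGCCGCCGGCCGCCGGGG
Step 5: CCGCCGGCCGCCGGGCCGCCGGCCGCCGGGGCCGCCGGCCGCCGGGCCGCCGGCCGCCGGGGG
Step 6: CCGCCGGCCGCCGGGCCGCCGGCCGCCGGGGCCGCCGGCCGCCGGGCCGCCGGCCGCCGGGGGCCGCCGGCCGCCGGGCCGCCGGCCGCCGGGGCCGCCGGCCGCCGGGCCGCCGGCCGCCGGGGGG

Answer: CCGCCGGCCGCCGGGCCGCCGGCCGCCGGGGCCGCCGGCCGCCGGGCCGCCGGCCGCCGGGGGCCGCCGGCCGCCGGGCCGCCGGCCGCCGGGGCCGCCGGCCGCCGGGCCGCCGGCCGCCGGGGGG


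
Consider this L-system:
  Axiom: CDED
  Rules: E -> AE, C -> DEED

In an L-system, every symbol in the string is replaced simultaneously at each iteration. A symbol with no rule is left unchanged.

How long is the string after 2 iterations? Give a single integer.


Step 0: length = 4
Step 1: length = 8
Step 2: length = 11

Answer: 11


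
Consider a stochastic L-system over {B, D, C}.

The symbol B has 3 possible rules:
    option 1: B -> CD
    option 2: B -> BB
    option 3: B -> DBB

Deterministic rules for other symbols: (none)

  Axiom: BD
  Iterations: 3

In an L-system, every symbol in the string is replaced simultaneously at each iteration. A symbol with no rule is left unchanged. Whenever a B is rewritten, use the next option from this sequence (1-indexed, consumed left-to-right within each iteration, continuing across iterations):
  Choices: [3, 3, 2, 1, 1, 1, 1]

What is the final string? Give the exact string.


Answer: DDCDCDCDCDD

Derivation:
Step 0: BD
Step 1: DBBD  (used choices [3])
Step 2: DDBBBBD  (used choices [3, 2])
Step 3: DDCDCDCDCDD  (used choices [1, 1, 1, 1])


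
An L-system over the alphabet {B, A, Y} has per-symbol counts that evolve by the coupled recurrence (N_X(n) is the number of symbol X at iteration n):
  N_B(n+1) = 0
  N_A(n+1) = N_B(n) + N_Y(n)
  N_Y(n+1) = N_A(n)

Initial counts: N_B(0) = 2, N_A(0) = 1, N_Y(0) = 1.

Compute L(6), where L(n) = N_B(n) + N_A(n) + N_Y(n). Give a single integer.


Step 0: N_B=2, N_A=1, N_Y=1, L=4
Step 1: N_B=0, N_A=3, N_Y=1, L=4
Step 2: N_B=0, N_A=1, N_Y=3, L=4
Step 3: N_B=0, N_A=3, N_Y=1, L=4
Step 4: N_B=0, N_A=1, N_Y=3, L=4
Step 5: N_B=0, N_A=3, N_Y=1, L=4
Step 6: N_B=0, N_A=1, N_Y=3, L=4

Answer: 4


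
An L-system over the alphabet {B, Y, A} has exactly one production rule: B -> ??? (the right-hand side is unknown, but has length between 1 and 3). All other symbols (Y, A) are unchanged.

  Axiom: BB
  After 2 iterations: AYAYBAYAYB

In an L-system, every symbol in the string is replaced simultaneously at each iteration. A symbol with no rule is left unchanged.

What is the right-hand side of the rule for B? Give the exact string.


Answer: AYB

Derivation:
Trying B -> AYB:
  Step 0: BB
  Step 1: AYBAYB
  Step 2: AYAYBAYAYB
Matches the given result.


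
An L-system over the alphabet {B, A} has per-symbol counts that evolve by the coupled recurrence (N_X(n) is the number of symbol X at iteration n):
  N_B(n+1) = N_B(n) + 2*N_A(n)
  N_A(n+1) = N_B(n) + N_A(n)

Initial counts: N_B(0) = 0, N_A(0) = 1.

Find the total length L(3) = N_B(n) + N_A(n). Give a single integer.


Step 0: N_B=0, N_A=1, L=1
Step 1: N_B=2, N_A=1, L=3
Step 2: N_B=4, N_A=3, L=7
Step 3: N_B=10, N_A=7, L=17

Answer: 17


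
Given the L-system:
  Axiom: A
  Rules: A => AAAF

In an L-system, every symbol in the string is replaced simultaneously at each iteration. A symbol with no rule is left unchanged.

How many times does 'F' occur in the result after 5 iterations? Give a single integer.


Step 0: A  (0 'F')
Step 1: AAAF  (1 'F')
Step 2: AAAFAAAFAAAFF  (4 'F')
Step 3: AAAFAAAFAAAFFAAAFAAAFAAAFFAAAFAAAFAAAFFF  (13 'F')
Step 4: AAAFAAAFAAAFFAAAFAAAFAAAFFAAAFAAAFAAAFFFAAAFAAAFAAAFFAAAFAAAFAAAFFAAAFAAAFAAAFFFAAAFAAAFAAAFFAAAFAAAFAAAFFAAAFAAAFAAAFFFF  (40 'F')
Step 5: AAAFAAAFAAAFFAAAFAAAFAAAFFAAAFAAAFAAAFFFAAAFAAAFAAAFFAAAFAAAFAAAFFAAAFAAAFAAAFFFAAAFAAAFAAAFFAAAFAAAFAAAFFAAAFAAAFAAAFFFFAAAFAAAFAAAFFAAAFAAAFAAAFFAAAFAAAFAAAFFFAAAFAAAFAAAFFAAAFAAAFAAAFFAAAFAAAFAAAFFFAAAFAAAFAAAFFAAAFAAAFAAAFFAAAFAAAFAAAFFFFAAAFAAAFAAAFFAAAFAAAFAAAFFAAAFAAAFAAAFFFAAAFAAAFAAAFFAAAFAAAFAAAFFAAAFAAAFAAAFFFAAAFAAAFAAAFFAAAFAAAFAAAFFAAAFAAAFAAAFFFFF  (121 'F')

Answer: 121


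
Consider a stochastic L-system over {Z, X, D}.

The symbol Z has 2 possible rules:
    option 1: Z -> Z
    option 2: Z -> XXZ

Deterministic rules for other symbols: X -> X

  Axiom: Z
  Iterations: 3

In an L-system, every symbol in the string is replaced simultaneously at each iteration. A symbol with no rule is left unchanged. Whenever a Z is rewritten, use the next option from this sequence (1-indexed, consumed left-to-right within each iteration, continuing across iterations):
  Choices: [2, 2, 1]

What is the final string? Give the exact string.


Step 0: Z
Step 1: XXZ  (used choices [2])
Step 2: XXXXZ  (used choices [2])
Step 3: XXXXZ  (used choices [1])

Answer: XXXXZ


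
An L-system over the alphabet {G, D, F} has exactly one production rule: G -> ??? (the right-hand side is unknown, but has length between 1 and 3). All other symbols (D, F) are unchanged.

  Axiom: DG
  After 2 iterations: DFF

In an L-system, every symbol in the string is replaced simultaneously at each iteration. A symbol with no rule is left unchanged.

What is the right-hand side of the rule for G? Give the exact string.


Answer: FF

Derivation:
Trying G -> FF:
  Step 0: DG
  Step 1: DFF
  Step 2: DFF
Matches the given result.


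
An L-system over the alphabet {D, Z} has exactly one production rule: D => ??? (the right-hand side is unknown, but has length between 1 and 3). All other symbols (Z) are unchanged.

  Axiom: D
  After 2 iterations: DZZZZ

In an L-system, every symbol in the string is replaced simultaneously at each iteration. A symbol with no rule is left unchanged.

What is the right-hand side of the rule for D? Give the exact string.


Trying D => DZZ:
  Step 0: D
  Step 1: DZZ
  Step 2: DZZZZ
Matches the given result.

Answer: DZZ


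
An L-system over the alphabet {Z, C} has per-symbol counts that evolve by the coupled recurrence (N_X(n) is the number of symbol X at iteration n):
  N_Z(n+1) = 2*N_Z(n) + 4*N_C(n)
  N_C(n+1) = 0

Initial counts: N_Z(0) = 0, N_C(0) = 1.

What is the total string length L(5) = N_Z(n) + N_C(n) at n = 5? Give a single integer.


Answer: 64

Derivation:
Step 0: N_Z=0, N_C=1, L=1
Step 1: N_Z=4, N_C=0, L=4
Step 2: N_Z=8, N_C=0, L=8
Step 3: N_Z=16, N_C=0, L=16
Step 4: N_Z=32, N_C=0, L=32
Step 5: N_Z=64, N_C=0, L=64


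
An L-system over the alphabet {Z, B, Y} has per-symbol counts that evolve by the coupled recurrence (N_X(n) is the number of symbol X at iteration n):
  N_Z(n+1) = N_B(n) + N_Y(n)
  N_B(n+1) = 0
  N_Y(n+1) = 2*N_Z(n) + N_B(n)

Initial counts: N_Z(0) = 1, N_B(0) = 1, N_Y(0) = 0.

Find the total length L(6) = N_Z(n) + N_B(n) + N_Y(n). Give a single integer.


Step 0: N_Z=1, N_B=1, N_Y=0, L=2
Step 1: N_Z=1, N_B=0, N_Y=3, L=4
Step 2: N_Z=3, N_B=0, N_Y=2, L=5
Step 3: N_Z=2, N_B=0, N_Y=6, L=8
Step 4: N_Z=6, N_B=0, N_Y=4, L=10
Step 5: N_Z=4, N_B=0, N_Y=12, L=16
Step 6: N_Z=12, N_B=0, N_Y=8, L=20

Answer: 20


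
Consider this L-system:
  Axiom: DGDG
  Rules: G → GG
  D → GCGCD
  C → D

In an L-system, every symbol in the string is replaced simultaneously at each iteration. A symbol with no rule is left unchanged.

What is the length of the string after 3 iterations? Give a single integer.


Answer: 74

Derivation:
Step 0: length = 4
Step 1: length = 14
Step 2: length = 30
Step 3: length = 74


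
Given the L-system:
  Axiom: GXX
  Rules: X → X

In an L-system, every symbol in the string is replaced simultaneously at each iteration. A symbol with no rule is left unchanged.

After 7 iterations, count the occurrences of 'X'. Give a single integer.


Answer: 2

Derivation:
Step 0: GXX  (2 'X')
Step 1: GXX  (2 'X')
Step 2: GXX  (2 'X')
Step 3: GXX  (2 'X')
Step 4: GXX  (2 'X')
Step 5: GXX  (2 'X')
Step 6: GXX  (2 'X')
Step 7: GXX  (2 'X')


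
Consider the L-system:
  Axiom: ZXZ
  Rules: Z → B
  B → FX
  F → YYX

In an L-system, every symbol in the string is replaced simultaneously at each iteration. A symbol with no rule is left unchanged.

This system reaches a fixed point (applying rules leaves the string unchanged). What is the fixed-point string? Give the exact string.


Answer: YYXXXYYXX

Derivation:
Step 0: ZXZ
Step 1: BXB
Step 2: FXXFX
Step 3: YYXXXYYXX
Step 4: YYXXXYYXX  (unchanged — fixed point at step 3)


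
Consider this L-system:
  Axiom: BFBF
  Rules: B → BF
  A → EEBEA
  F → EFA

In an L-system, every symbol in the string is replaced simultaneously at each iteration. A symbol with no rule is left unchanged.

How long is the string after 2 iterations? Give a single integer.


Answer: 28

Derivation:
Step 0: length = 4
Step 1: length = 10
Step 2: length = 28


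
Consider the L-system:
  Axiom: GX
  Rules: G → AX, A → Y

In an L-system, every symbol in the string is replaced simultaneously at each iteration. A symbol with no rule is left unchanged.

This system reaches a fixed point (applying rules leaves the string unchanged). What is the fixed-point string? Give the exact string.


Step 0: GX
Step 1: AXX
Step 2: YXX
Step 3: YXX  (unchanged — fixed point at step 2)

Answer: YXX


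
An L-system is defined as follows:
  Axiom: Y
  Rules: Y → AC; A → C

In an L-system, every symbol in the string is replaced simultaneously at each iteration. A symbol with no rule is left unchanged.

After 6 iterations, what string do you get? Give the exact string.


Answer: CC

Derivation:
Step 0: Y
Step 1: AC
Step 2: CC
Step 3: CC
Step 4: CC
Step 5: CC
Step 6: CC


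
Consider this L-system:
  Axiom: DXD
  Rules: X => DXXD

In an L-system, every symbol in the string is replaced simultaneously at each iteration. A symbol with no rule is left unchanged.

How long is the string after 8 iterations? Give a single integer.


Answer: 768

Derivation:
Step 0: length = 3
Step 1: length = 6
Step 2: length = 12
Step 3: length = 24
Step 4: length = 48
Step 5: length = 96
Step 6: length = 192
Step 7: length = 384
Step 8: length = 768


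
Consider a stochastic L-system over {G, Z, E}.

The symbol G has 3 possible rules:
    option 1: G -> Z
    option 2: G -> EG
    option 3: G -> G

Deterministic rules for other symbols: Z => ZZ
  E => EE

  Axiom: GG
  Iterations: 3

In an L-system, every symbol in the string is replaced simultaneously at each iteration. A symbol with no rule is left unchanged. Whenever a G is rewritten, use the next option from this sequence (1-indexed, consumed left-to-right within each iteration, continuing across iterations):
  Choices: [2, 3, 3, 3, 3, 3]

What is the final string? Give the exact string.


Step 0: GG
Step 1: EGG  (used choices [2, 3])
Step 2: EEGG  (used choices [3, 3])
Step 3: EEEEGG  (used choices [3, 3])

Answer: EEEEGG


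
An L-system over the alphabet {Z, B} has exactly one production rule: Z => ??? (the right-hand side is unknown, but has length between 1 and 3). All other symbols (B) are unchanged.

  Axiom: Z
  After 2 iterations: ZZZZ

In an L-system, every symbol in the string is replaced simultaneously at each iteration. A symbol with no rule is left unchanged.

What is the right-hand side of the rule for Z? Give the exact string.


Trying Z => ZZ:
  Step 0: Z
  Step 1: ZZ
  Step 2: ZZZZ
Matches the given result.

Answer: ZZ


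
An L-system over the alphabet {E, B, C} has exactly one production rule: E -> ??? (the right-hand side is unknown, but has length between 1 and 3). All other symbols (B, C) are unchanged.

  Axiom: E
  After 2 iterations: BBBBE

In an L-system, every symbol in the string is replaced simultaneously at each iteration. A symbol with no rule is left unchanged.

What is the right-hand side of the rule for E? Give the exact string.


Answer: BBE

Derivation:
Trying E -> BBE:
  Step 0: E
  Step 1: BBE
  Step 2: BBBBE
Matches the given result.


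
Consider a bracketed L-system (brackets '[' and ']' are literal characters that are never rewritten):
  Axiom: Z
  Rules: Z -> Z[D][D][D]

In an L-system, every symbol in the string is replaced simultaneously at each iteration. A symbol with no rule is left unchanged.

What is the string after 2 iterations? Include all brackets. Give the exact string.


Step 0: Z
Step 1: Z[D][D][D]
Step 2: Z[D][D][D][D][D][D]

Answer: Z[D][D][D][D][D][D]


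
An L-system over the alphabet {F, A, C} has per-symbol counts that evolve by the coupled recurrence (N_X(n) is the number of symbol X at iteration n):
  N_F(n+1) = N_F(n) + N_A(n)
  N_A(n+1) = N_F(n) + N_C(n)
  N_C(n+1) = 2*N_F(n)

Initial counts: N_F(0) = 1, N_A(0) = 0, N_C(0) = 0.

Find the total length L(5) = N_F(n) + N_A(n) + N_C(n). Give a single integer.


Step 0: N_F=1, N_A=0, N_C=0, L=1
Step 1: N_F=1, N_A=1, N_C=2, L=4
Step 2: N_F=2, N_A=3, N_C=2, L=7
Step 3: N_F=5, N_A=4, N_C=4, L=13
Step 4: N_F=9, N_A=9, N_C=10, L=28
Step 5: N_F=18, N_A=19, N_C=18, L=55

Answer: 55


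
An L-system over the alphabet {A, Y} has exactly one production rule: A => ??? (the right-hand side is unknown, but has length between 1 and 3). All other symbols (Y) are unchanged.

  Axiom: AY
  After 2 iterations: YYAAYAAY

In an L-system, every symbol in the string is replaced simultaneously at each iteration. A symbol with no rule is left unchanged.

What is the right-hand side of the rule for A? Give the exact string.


Trying A => YAA:
  Step 0: AY
  Step 1: YAAY
  Step 2: YYAAYAAY
Matches the given result.

Answer: YAA


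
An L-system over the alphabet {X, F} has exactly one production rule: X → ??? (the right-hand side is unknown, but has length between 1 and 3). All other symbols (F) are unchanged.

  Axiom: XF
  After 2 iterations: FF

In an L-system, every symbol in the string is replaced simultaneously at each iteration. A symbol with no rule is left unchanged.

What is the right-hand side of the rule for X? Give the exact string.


Trying X → F:
  Step 0: XF
  Step 1: FF
  Step 2: FF
Matches the given result.

Answer: F


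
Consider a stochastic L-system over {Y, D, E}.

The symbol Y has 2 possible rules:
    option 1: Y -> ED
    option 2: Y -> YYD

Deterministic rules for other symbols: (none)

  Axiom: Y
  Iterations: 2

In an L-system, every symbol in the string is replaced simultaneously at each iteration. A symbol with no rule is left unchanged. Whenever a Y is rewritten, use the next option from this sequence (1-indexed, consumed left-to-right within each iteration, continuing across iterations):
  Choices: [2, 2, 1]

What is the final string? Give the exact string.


Answer: YYDEDD

Derivation:
Step 0: Y
Step 1: YYD  (used choices [2])
Step 2: YYDEDD  (used choices [2, 1])


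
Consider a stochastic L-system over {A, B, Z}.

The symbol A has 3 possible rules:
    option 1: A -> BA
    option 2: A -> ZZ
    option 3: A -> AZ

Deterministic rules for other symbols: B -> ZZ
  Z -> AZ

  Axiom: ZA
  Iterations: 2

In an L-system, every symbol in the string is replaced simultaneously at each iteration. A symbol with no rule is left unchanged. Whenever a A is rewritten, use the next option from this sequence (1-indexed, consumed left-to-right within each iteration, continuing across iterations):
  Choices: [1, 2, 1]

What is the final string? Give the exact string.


Step 0: ZA
Step 1: AZBA  (used choices [1])
Step 2: ZZAZZZBA  (used choices [2, 1])

Answer: ZZAZZZBA


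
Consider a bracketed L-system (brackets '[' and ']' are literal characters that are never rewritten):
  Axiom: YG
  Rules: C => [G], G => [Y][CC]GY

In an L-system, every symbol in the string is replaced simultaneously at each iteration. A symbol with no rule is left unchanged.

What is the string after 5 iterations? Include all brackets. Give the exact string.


Answer: Y[Y][[[Y][[[Y][CC]GY][[Y][CC]GY]][Y][[G][G]][Y][CC]GYYY][[Y][[[Y][CC]GY][[Y][CC]GY]][Y][[G][G]][Y][CC]GYYY]][Y][[[Y][[G][G]][Y][CC]GYY][[Y][[G][G]][Y][CC]GYY]][Y][[[Y][CC]GY][[Y][CC]GY]][Y][[G][G]][Y][CC]GYYYYY

Derivation:
Step 0: YG
Step 1: Y[Y][CC]GY
Step 2: Y[Y][[G][G]][Y][CC]GYY
Step 3: Y[Y][[[Y][CC]GY][[Y][CC]GY]][Y][[G][G]][Y][CC]GYYY
Step 4: Y[Y][[[Y][[G][G]][Y][CC]GYY][[Y][[G][G]][Y][CC]GYY]][Y][[[Y][CC]GY][[Y][CC]GY]][Y][[G][G]][Y][CC]GYYYY
Step 5: Y[Y][[[Y][[[Y][CC]GY][[Y][CC]GY]][Y][[G][G]][Y][CC]GYYY][[Y][[[Y][CC]GY][[Y][CC]GY]][Y][[G][G]][Y][CC]GYYY]][Y][[[Y][[G][G]][Y][CC]GYY][[Y][[G][G]][Y][CC]GYY]][Y][[[Y][CC]GY][[Y][CC]GY]][Y][[G][G]][Y][CC]GYYYYY


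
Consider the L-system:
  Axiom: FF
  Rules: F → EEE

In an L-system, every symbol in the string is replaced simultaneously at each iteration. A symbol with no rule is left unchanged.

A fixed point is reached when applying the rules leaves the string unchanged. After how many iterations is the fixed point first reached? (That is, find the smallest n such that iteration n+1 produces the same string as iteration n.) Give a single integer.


Step 0: FF
Step 1: EEEEEE
Step 2: EEEEEE  (unchanged — fixed point at step 1)

Answer: 1


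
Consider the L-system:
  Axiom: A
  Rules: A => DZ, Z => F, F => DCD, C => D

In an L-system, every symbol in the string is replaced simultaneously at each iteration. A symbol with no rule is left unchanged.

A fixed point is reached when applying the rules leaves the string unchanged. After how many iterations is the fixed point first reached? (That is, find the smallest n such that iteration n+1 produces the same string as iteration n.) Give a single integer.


Answer: 4

Derivation:
Step 0: A
Step 1: DZ
Step 2: DF
Step 3: DDCD
Step 4: DDDD
Step 5: DDDD  (unchanged — fixed point at step 4)


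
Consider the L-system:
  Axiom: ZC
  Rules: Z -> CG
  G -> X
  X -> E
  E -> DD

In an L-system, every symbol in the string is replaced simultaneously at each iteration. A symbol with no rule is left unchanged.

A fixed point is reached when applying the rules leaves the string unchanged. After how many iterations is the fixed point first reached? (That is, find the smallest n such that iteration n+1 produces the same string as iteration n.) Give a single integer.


Answer: 4

Derivation:
Step 0: ZC
Step 1: CGC
Step 2: CXC
Step 3: CEC
Step 4: CDDC
Step 5: CDDC  (unchanged — fixed point at step 4)
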